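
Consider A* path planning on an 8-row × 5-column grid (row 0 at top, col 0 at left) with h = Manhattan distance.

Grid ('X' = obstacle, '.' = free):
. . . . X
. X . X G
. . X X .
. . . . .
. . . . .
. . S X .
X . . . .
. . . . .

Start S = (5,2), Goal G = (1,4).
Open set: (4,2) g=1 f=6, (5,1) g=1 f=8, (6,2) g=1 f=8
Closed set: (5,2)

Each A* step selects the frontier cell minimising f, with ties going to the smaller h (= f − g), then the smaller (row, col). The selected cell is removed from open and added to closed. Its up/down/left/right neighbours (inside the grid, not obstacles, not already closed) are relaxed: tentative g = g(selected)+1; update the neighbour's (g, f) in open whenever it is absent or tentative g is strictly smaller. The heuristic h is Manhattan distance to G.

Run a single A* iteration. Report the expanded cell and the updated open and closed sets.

expanded=(4,2); open=[(3,2) g=2 f=6, (4,1) g=2 f=8, (4,3) g=2 f=6, (5,1) g=1 f=8, (6,2) g=1 f=8]; closed=[(4,2), (5,2)]

step 1: expand (4,2) (f=6, h=5) → closed; open now [(3,2) g=2 f=6, (4,1) g=2 f=8, (4,3) g=2 f=6, (5,1) g=1 f=8, (6,2) g=1 f=8]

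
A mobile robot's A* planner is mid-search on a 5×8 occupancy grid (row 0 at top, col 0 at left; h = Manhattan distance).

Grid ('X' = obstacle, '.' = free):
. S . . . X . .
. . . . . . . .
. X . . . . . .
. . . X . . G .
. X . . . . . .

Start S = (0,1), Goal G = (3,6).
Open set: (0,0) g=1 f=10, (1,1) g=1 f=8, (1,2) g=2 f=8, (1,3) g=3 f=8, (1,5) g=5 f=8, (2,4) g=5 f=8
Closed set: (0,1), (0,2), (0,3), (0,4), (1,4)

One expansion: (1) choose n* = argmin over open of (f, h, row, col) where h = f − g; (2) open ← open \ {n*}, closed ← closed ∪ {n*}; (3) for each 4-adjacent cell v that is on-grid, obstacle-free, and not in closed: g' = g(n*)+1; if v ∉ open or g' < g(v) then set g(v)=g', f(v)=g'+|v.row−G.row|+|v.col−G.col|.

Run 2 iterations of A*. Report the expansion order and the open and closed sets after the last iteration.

order=[(1,5) → (1,6)]; open=[(0,0) g=1 f=10, (0,6) g=7 f=10, (1,1) g=1 f=8, (1,2) g=2 f=8, (1,3) g=3 f=8, (1,7) g=7 f=10, (2,4) g=5 f=8, (2,5) g=6 f=8, (2,6) g=7 f=8]; closed=[(0,1), (0,2), (0,3), (0,4), (1,4), (1,5), (1,6)]

step 1: expand (1,5) (f=8, h=3) → closed; open now [(0,0) g=1 f=10, (1,1) g=1 f=8, (1,2) g=2 f=8, (1,3) g=3 f=8, (1,6) g=6 f=8, (2,4) g=5 f=8, (2,5) g=6 f=8]
step 2: expand (1,6) (f=8, h=2) → closed; open now [(0,0) g=1 f=10, (0,6) g=7 f=10, (1,1) g=1 f=8, (1,2) g=2 f=8, (1,3) g=3 f=8, (1,7) g=7 f=10, (2,4) g=5 f=8, (2,5) g=6 f=8, (2,6) g=7 f=8]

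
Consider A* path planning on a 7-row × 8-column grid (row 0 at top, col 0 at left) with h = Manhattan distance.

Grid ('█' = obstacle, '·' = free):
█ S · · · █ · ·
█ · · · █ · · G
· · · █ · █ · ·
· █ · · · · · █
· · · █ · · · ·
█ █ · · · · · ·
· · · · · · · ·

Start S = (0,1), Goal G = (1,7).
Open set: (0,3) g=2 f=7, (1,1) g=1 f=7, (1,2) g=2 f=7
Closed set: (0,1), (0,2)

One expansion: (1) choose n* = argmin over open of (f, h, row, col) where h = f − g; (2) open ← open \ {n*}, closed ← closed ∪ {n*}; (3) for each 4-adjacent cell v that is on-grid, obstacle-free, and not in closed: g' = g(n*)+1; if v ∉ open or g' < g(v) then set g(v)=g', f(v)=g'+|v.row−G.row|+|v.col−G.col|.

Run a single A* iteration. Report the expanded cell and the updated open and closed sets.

step 1: expand (0,3) (f=7, h=5) → closed; open now [(0,4) g=3 f=7, (1,1) g=1 f=7, (1,2) g=2 f=7, (1,3) g=3 f=7]

expanded=(0,3); open=[(0,4) g=3 f=7, (1,1) g=1 f=7, (1,2) g=2 f=7, (1,3) g=3 f=7]; closed=[(0,1), (0,2), (0,3)]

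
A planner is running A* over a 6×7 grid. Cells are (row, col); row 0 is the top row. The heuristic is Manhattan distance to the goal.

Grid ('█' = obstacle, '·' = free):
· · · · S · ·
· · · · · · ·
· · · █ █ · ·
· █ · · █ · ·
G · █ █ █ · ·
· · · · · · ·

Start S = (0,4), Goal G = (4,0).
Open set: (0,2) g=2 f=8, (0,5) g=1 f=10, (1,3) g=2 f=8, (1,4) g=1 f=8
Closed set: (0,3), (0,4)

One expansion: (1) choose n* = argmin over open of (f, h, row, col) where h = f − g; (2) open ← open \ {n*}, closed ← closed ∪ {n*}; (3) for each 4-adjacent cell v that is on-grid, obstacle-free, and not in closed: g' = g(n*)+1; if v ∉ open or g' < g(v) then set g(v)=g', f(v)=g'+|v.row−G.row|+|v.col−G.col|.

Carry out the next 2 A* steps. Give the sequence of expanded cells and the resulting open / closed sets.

order=[(0,2) → (0,1)]; open=[(0,0) g=4 f=8, (0,5) g=1 f=10, (1,1) g=4 f=8, (1,2) g=3 f=8, (1,3) g=2 f=8, (1,4) g=1 f=8]; closed=[(0,1), (0,2), (0,3), (0,4)]

step 1: expand (0,2) (f=8, h=6) → closed; open now [(0,1) g=3 f=8, (0,5) g=1 f=10, (1,2) g=3 f=8, (1,3) g=2 f=8, (1,4) g=1 f=8]
step 2: expand (0,1) (f=8, h=5) → closed; open now [(0,0) g=4 f=8, (0,5) g=1 f=10, (1,1) g=4 f=8, (1,2) g=3 f=8, (1,3) g=2 f=8, (1,4) g=1 f=8]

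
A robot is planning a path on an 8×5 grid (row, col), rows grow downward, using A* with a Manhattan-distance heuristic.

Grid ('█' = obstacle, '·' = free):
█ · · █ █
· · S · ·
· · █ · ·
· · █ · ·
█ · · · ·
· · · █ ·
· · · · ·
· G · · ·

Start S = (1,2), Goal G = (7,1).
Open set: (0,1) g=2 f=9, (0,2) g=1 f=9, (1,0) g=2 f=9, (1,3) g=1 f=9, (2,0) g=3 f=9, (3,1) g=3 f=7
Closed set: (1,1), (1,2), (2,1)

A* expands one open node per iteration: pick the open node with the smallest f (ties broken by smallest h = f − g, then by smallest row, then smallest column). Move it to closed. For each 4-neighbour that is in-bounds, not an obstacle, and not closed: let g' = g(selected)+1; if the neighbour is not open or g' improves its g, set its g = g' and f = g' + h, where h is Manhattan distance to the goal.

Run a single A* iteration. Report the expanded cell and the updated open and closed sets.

expanded=(3,1); open=[(0,1) g=2 f=9, (0,2) g=1 f=9, (1,0) g=2 f=9, (1,3) g=1 f=9, (2,0) g=3 f=9, (3,0) g=4 f=9, (4,1) g=4 f=7]; closed=[(1,1), (1,2), (2,1), (3,1)]

step 1: expand (3,1) (f=7, h=4) → closed; open now [(0,1) g=2 f=9, (0,2) g=1 f=9, (1,0) g=2 f=9, (1,3) g=1 f=9, (2,0) g=3 f=9, (3,0) g=4 f=9, (4,1) g=4 f=7]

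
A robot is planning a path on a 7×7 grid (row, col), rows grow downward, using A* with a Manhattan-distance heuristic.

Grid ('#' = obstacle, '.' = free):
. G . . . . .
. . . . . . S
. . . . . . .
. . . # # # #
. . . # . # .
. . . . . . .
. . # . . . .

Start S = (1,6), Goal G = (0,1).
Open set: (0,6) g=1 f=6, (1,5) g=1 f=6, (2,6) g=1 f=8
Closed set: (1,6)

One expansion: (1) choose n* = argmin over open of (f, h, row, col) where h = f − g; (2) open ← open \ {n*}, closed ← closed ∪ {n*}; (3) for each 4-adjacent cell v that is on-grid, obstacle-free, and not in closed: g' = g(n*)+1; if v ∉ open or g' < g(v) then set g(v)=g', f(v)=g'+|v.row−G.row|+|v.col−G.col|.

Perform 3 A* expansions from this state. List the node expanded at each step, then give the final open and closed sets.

order=[(0,6) → (0,5) → (0,4)]; open=[(0,3) g=4 f=6, (1,4) g=4 f=8, (1,5) g=1 f=6, (2,6) g=1 f=8]; closed=[(0,4), (0,5), (0,6), (1,6)]

step 1: expand (0,6) (f=6, h=5) → closed; open now [(0,5) g=2 f=6, (1,5) g=1 f=6, (2,6) g=1 f=8]
step 2: expand (0,5) (f=6, h=4) → closed; open now [(0,4) g=3 f=6, (1,5) g=1 f=6, (2,6) g=1 f=8]
step 3: expand (0,4) (f=6, h=3) → closed; open now [(0,3) g=4 f=6, (1,4) g=4 f=8, (1,5) g=1 f=6, (2,6) g=1 f=8]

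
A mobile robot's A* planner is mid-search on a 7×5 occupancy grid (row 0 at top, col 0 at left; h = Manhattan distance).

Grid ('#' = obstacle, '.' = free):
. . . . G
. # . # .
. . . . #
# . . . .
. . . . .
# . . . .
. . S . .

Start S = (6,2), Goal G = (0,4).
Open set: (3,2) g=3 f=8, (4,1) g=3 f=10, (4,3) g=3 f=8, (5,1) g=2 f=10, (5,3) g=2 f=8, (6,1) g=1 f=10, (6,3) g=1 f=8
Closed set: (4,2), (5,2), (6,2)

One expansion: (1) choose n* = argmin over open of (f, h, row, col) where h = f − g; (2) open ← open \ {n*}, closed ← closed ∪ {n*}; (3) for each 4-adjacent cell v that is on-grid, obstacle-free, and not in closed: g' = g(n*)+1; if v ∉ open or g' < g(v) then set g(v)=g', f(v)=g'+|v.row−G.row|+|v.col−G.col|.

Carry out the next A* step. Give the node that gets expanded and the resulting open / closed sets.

step 1: expand (3,2) (f=8, h=5) → closed; open now [(2,2) g=4 f=8, (3,1) g=4 f=10, (3,3) g=4 f=8, (4,1) g=3 f=10, (4,3) g=3 f=8, (5,1) g=2 f=10, (5,3) g=2 f=8, (6,1) g=1 f=10, (6,3) g=1 f=8]

expanded=(3,2); open=[(2,2) g=4 f=8, (3,1) g=4 f=10, (3,3) g=4 f=8, (4,1) g=3 f=10, (4,3) g=3 f=8, (5,1) g=2 f=10, (5,3) g=2 f=8, (6,1) g=1 f=10, (6,3) g=1 f=8]; closed=[(3,2), (4,2), (5,2), (6,2)]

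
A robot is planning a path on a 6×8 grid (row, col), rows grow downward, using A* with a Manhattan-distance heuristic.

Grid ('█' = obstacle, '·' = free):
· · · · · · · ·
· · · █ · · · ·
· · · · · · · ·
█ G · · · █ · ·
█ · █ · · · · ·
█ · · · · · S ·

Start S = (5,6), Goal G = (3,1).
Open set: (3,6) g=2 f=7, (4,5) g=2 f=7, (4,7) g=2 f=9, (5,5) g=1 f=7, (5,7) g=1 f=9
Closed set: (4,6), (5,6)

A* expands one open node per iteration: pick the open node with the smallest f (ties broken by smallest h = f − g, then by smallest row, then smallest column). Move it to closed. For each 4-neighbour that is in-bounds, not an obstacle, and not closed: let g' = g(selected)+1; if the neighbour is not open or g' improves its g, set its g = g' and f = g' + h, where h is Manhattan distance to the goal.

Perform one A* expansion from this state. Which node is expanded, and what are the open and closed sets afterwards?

expanded=(3,6); open=[(2,6) g=3 f=9, (3,7) g=3 f=9, (4,5) g=2 f=7, (4,7) g=2 f=9, (5,5) g=1 f=7, (5,7) g=1 f=9]; closed=[(3,6), (4,6), (5,6)]

step 1: expand (3,6) (f=7, h=5) → closed; open now [(2,6) g=3 f=9, (3,7) g=3 f=9, (4,5) g=2 f=7, (4,7) g=2 f=9, (5,5) g=1 f=7, (5,7) g=1 f=9]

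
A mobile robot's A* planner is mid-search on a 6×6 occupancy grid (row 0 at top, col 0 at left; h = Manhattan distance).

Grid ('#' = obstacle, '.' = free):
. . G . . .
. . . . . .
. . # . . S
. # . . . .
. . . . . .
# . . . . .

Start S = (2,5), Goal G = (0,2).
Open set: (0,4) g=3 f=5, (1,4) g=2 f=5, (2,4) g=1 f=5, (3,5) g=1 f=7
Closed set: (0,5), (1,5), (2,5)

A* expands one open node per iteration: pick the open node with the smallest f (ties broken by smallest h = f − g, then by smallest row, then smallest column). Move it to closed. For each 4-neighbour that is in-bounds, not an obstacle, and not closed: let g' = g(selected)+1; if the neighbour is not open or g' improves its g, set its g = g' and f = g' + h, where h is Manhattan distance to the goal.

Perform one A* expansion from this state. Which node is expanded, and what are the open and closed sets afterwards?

step 1: expand (0,4) (f=5, h=2) → closed; open now [(0,3) g=4 f=5, (1,4) g=2 f=5, (2,4) g=1 f=5, (3,5) g=1 f=7]

expanded=(0,4); open=[(0,3) g=4 f=5, (1,4) g=2 f=5, (2,4) g=1 f=5, (3,5) g=1 f=7]; closed=[(0,4), (0,5), (1,5), (2,5)]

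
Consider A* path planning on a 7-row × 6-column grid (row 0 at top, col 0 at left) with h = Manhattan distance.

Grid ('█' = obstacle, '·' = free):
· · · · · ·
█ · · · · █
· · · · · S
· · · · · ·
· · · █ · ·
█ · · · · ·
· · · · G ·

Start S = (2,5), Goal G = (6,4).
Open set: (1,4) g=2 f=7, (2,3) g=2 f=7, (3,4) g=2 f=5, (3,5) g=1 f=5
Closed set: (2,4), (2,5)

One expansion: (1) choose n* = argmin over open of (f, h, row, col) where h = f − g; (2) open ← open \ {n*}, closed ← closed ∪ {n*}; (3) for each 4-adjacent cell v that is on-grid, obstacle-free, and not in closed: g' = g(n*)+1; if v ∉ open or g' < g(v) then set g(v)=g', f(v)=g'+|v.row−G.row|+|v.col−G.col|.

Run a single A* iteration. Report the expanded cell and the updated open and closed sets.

expanded=(3,4); open=[(1,4) g=2 f=7, (2,3) g=2 f=7, (3,3) g=3 f=7, (3,5) g=1 f=5, (4,4) g=3 f=5]; closed=[(2,4), (2,5), (3,4)]

step 1: expand (3,4) (f=5, h=3) → closed; open now [(1,4) g=2 f=7, (2,3) g=2 f=7, (3,3) g=3 f=7, (3,5) g=1 f=5, (4,4) g=3 f=5]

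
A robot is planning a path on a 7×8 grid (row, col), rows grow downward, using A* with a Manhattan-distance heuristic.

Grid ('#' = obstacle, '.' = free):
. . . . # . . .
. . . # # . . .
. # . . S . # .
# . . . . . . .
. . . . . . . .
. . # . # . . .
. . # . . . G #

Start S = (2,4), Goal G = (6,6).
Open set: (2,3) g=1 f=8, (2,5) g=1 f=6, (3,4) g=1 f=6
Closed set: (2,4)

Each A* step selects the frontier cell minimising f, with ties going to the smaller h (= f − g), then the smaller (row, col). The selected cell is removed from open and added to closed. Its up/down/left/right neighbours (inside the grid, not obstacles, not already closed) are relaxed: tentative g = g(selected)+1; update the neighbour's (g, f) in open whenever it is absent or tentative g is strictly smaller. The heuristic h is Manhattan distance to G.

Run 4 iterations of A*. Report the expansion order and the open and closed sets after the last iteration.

order=[(2,5) → (3,5) → (3,6) → (4,6)]; open=[(1,5) g=2 f=8, (2,3) g=1 f=8, (3,4) g=1 f=6, (3,7) g=4 f=8, (4,5) g=3 f=6, (4,7) g=5 f=8, (5,6) g=5 f=6]; closed=[(2,4), (2,5), (3,5), (3,6), (4,6)]

step 1: expand (2,5) (f=6, h=5) → closed; open now [(1,5) g=2 f=8, (2,3) g=1 f=8, (3,4) g=1 f=6, (3,5) g=2 f=6]
step 2: expand (3,5) (f=6, h=4) → closed; open now [(1,5) g=2 f=8, (2,3) g=1 f=8, (3,4) g=1 f=6, (3,6) g=3 f=6, (4,5) g=3 f=6]
step 3: expand (3,6) (f=6, h=3) → closed; open now [(1,5) g=2 f=8, (2,3) g=1 f=8, (3,4) g=1 f=6, (3,7) g=4 f=8, (4,5) g=3 f=6, (4,6) g=4 f=6]
step 4: expand (4,6) (f=6, h=2) → closed; open now [(1,5) g=2 f=8, (2,3) g=1 f=8, (3,4) g=1 f=6, (3,7) g=4 f=8, (4,5) g=3 f=6, (4,7) g=5 f=8, (5,6) g=5 f=6]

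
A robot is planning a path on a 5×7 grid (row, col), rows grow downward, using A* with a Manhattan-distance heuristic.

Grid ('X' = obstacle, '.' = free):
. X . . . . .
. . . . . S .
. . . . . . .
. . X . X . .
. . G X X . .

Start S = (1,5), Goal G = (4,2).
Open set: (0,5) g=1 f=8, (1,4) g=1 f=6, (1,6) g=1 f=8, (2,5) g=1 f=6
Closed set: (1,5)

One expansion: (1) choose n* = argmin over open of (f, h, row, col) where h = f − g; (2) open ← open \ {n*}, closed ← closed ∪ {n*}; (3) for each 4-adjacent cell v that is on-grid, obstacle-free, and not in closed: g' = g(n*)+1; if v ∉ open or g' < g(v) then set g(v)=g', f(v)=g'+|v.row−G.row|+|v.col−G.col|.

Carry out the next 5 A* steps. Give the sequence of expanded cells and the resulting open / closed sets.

step 1: expand (1,4) (f=6, h=5) → closed; open now [(0,4) g=2 f=8, (0,5) g=1 f=8, (1,3) g=2 f=6, (1,6) g=1 f=8, (2,4) g=2 f=6, (2,5) g=1 f=6]
step 2: expand (1,3) (f=6, h=4) → closed; open now [(0,3) g=3 f=8, (0,4) g=2 f=8, (0,5) g=1 f=8, (1,2) g=3 f=6, (1,6) g=1 f=8, (2,3) g=3 f=6, (2,4) g=2 f=6, (2,5) g=1 f=6]
step 3: expand (1,2) (f=6, h=3) → closed; open now [(0,2) g=4 f=8, (0,3) g=3 f=8, (0,4) g=2 f=8, (0,5) g=1 f=8, (1,1) g=4 f=8, (1,6) g=1 f=8, (2,2) g=4 f=6, (2,3) g=3 f=6, (2,4) g=2 f=6, (2,5) g=1 f=6]
step 4: expand (2,2) (f=6, h=2) → closed; open now [(0,2) g=4 f=8, (0,3) g=3 f=8, (0,4) g=2 f=8, (0,5) g=1 f=8, (1,1) g=4 f=8, (1,6) g=1 f=8, (2,1) g=5 f=8, (2,3) g=3 f=6, (2,4) g=2 f=6, (2,5) g=1 f=6]
step 5: expand (2,3) (f=6, h=3) → closed; open now [(0,2) g=4 f=8, (0,3) g=3 f=8, (0,4) g=2 f=8, (0,5) g=1 f=8, (1,1) g=4 f=8, (1,6) g=1 f=8, (2,1) g=5 f=8, (2,4) g=2 f=6, (2,5) g=1 f=6, (3,3) g=4 f=6]

order=[(1,4) → (1,3) → (1,2) → (2,2) → (2,3)]; open=[(0,2) g=4 f=8, (0,3) g=3 f=8, (0,4) g=2 f=8, (0,5) g=1 f=8, (1,1) g=4 f=8, (1,6) g=1 f=8, (2,1) g=5 f=8, (2,4) g=2 f=6, (2,5) g=1 f=6, (3,3) g=4 f=6]; closed=[(1,2), (1,3), (1,4), (1,5), (2,2), (2,3)]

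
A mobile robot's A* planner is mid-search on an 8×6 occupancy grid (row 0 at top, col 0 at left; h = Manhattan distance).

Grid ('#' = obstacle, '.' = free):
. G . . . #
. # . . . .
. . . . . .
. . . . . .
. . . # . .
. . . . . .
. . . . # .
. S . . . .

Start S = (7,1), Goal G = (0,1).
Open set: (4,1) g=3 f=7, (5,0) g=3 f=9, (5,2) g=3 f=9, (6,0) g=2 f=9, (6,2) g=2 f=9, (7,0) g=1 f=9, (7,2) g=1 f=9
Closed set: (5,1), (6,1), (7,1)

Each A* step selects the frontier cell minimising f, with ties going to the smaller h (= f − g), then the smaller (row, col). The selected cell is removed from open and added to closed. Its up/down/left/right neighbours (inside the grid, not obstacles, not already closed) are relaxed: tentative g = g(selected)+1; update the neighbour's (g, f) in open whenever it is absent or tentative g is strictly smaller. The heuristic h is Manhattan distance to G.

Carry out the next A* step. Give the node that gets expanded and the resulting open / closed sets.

expanded=(4,1); open=[(3,1) g=4 f=7, (4,0) g=4 f=9, (4,2) g=4 f=9, (5,0) g=3 f=9, (5,2) g=3 f=9, (6,0) g=2 f=9, (6,2) g=2 f=9, (7,0) g=1 f=9, (7,2) g=1 f=9]; closed=[(4,1), (5,1), (6,1), (7,1)]

step 1: expand (4,1) (f=7, h=4) → closed; open now [(3,1) g=4 f=7, (4,0) g=4 f=9, (4,2) g=4 f=9, (5,0) g=3 f=9, (5,2) g=3 f=9, (6,0) g=2 f=9, (6,2) g=2 f=9, (7,0) g=1 f=9, (7,2) g=1 f=9]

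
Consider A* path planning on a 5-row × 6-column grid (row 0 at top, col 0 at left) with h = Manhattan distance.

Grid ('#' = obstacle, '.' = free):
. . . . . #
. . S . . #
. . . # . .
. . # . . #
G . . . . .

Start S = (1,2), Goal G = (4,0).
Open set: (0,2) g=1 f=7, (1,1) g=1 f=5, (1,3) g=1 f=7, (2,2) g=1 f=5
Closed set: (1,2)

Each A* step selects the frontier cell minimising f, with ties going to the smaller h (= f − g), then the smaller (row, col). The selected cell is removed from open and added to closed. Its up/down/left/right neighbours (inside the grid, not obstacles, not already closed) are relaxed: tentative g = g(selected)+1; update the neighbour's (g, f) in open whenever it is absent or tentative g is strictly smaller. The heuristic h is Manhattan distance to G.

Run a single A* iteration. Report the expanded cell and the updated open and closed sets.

expanded=(1,1); open=[(0,1) g=2 f=7, (0,2) g=1 f=7, (1,0) g=2 f=5, (1,3) g=1 f=7, (2,1) g=2 f=5, (2,2) g=1 f=5]; closed=[(1,1), (1,2)]

step 1: expand (1,1) (f=5, h=4) → closed; open now [(0,1) g=2 f=7, (0,2) g=1 f=7, (1,0) g=2 f=5, (1,3) g=1 f=7, (2,1) g=2 f=5, (2,2) g=1 f=5]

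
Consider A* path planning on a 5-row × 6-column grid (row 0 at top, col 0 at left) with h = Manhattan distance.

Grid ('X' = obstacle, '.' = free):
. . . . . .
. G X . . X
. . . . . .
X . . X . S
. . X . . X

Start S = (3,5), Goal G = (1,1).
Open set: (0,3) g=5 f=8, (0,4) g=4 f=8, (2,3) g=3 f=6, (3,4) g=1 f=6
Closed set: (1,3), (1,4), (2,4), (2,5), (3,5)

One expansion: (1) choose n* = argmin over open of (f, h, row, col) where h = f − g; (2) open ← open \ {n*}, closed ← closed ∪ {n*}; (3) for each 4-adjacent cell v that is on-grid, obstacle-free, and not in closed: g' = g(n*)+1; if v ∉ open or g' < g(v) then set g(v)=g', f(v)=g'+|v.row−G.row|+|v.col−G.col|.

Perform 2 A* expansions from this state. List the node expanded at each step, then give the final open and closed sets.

step 1: expand (2,3) (f=6, h=3) → closed; open now [(0,3) g=5 f=8, (0,4) g=4 f=8, (2,2) g=4 f=6, (3,4) g=1 f=6]
step 2: expand (2,2) (f=6, h=2) → closed; open now [(0,3) g=5 f=8, (0,4) g=4 f=8, (2,1) g=5 f=6, (3,2) g=5 f=8, (3,4) g=1 f=6]

order=[(2,3) → (2,2)]; open=[(0,3) g=5 f=8, (0,4) g=4 f=8, (2,1) g=5 f=6, (3,2) g=5 f=8, (3,4) g=1 f=6]; closed=[(1,3), (1,4), (2,2), (2,3), (2,4), (2,5), (3,5)]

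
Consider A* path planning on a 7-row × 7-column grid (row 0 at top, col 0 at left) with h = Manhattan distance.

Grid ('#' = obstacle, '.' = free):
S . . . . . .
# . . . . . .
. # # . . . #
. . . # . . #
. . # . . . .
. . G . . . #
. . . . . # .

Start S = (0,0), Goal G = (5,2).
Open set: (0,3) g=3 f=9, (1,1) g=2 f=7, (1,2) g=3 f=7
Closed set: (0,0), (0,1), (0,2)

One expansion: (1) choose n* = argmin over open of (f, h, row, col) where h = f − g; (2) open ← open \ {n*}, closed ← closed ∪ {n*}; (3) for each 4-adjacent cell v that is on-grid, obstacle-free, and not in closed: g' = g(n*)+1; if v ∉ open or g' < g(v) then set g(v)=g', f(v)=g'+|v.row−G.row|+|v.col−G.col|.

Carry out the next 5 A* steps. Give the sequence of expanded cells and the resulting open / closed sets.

step 1: expand (1,2) (f=7, h=4) → closed; open now [(0,3) g=3 f=9, (1,1) g=2 f=7, (1,3) g=4 f=9]
step 2: expand (1,1) (f=7, h=5) → closed; open now [(0,3) g=3 f=9, (1,3) g=4 f=9]
step 3: expand (1,3) (f=9, h=5) → closed; open now [(0,3) g=3 f=9, (1,4) g=5 f=11, (2,3) g=5 f=9]
step 4: expand (2,3) (f=9, h=4) → closed; open now [(0,3) g=3 f=9, (1,4) g=5 f=11, (2,4) g=6 f=11]
step 5: expand (0,3) (f=9, h=6) → closed; open now [(0,4) g=4 f=11, (1,4) g=5 f=11, (2,4) g=6 f=11]

order=[(1,2) → (1,1) → (1,3) → (2,3) → (0,3)]; open=[(0,4) g=4 f=11, (1,4) g=5 f=11, (2,4) g=6 f=11]; closed=[(0,0), (0,1), (0,2), (0,3), (1,1), (1,2), (1,3), (2,3)]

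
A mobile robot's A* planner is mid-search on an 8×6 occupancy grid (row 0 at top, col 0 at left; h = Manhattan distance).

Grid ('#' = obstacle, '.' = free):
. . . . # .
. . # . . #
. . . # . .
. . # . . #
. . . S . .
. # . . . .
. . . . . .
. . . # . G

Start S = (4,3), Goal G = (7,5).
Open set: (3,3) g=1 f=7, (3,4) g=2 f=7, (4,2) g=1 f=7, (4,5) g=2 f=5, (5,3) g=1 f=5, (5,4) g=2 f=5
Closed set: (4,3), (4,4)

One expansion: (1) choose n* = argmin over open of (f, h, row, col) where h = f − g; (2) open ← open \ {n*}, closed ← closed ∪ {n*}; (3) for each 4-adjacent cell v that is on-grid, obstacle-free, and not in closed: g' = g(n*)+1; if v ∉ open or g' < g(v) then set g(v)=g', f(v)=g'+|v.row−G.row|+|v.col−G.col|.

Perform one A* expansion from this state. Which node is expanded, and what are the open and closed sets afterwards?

expanded=(4,5); open=[(3,3) g=1 f=7, (3,4) g=2 f=7, (4,2) g=1 f=7, (5,3) g=1 f=5, (5,4) g=2 f=5, (5,5) g=3 f=5]; closed=[(4,3), (4,4), (4,5)]

step 1: expand (4,5) (f=5, h=3) → closed; open now [(3,3) g=1 f=7, (3,4) g=2 f=7, (4,2) g=1 f=7, (5,3) g=1 f=5, (5,4) g=2 f=5, (5,5) g=3 f=5]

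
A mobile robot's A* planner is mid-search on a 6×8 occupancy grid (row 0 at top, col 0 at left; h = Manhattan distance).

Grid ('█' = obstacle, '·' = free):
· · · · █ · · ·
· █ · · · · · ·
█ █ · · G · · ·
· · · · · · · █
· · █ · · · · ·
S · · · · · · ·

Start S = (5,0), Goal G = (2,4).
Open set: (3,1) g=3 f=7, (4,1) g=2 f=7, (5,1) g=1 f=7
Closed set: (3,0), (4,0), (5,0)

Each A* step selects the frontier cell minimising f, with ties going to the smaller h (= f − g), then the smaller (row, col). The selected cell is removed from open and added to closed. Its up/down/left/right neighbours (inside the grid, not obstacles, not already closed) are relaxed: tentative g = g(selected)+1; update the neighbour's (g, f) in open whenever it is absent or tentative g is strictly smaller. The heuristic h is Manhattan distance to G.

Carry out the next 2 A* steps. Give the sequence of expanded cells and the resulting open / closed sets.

step 1: expand (3,1) (f=7, h=4) → closed; open now [(3,2) g=4 f=7, (4,1) g=2 f=7, (5,1) g=1 f=7]
step 2: expand (3,2) (f=7, h=3) → closed; open now [(2,2) g=5 f=7, (3,3) g=5 f=7, (4,1) g=2 f=7, (5,1) g=1 f=7]

order=[(3,1) → (3,2)]; open=[(2,2) g=5 f=7, (3,3) g=5 f=7, (4,1) g=2 f=7, (5,1) g=1 f=7]; closed=[(3,0), (3,1), (3,2), (4,0), (5,0)]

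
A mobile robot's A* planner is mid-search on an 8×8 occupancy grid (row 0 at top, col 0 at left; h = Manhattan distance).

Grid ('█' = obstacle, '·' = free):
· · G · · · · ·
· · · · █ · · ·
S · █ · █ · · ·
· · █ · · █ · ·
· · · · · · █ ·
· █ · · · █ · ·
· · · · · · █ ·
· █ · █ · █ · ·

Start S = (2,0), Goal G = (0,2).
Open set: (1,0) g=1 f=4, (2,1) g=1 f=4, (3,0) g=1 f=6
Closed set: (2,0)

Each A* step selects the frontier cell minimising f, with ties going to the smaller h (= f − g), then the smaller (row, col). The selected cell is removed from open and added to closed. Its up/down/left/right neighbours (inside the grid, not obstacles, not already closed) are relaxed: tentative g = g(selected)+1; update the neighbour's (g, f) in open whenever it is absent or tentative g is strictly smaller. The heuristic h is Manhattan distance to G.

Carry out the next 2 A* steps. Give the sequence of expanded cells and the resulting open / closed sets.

order=[(1,0) → (0,0)]; open=[(0,1) g=3 f=4, (1,1) g=2 f=4, (2,1) g=1 f=4, (3,0) g=1 f=6]; closed=[(0,0), (1,0), (2,0)]

step 1: expand (1,0) (f=4, h=3) → closed; open now [(0,0) g=2 f=4, (1,1) g=2 f=4, (2,1) g=1 f=4, (3,0) g=1 f=6]
step 2: expand (0,0) (f=4, h=2) → closed; open now [(0,1) g=3 f=4, (1,1) g=2 f=4, (2,1) g=1 f=4, (3,0) g=1 f=6]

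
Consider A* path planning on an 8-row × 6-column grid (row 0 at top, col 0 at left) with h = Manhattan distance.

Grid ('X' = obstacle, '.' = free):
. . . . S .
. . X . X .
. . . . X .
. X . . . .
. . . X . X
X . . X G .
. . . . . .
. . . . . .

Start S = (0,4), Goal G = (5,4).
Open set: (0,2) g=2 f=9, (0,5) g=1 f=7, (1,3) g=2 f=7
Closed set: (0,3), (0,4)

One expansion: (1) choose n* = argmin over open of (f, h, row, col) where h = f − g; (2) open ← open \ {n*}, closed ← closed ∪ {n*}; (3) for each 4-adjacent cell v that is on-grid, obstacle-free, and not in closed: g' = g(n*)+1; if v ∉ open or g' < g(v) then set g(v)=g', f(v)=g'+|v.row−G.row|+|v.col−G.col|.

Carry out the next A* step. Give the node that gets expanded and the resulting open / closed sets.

expanded=(1,3); open=[(0,2) g=2 f=9, (0,5) g=1 f=7, (2,3) g=3 f=7]; closed=[(0,3), (0,4), (1,3)]

step 1: expand (1,3) (f=7, h=5) → closed; open now [(0,2) g=2 f=9, (0,5) g=1 f=7, (2,3) g=3 f=7]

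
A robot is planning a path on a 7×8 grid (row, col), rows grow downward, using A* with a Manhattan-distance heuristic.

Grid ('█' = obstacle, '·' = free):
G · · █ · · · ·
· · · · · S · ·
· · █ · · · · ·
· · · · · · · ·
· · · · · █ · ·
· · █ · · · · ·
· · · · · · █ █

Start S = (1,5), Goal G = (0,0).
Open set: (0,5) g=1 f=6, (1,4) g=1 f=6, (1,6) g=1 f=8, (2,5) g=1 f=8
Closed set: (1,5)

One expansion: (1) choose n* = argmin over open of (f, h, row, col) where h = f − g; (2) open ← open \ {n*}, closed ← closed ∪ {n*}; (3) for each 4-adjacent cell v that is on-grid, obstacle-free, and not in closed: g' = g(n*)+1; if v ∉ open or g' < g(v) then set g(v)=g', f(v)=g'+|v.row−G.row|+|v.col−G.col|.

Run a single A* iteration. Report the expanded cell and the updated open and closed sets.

expanded=(0,5); open=[(0,4) g=2 f=6, (0,6) g=2 f=8, (1,4) g=1 f=6, (1,6) g=1 f=8, (2,5) g=1 f=8]; closed=[(0,5), (1,5)]

step 1: expand (0,5) (f=6, h=5) → closed; open now [(0,4) g=2 f=6, (0,6) g=2 f=8, (1,4) g=1 f=6, (1,6) g=1 f=8, (2,5) g=1 f=8]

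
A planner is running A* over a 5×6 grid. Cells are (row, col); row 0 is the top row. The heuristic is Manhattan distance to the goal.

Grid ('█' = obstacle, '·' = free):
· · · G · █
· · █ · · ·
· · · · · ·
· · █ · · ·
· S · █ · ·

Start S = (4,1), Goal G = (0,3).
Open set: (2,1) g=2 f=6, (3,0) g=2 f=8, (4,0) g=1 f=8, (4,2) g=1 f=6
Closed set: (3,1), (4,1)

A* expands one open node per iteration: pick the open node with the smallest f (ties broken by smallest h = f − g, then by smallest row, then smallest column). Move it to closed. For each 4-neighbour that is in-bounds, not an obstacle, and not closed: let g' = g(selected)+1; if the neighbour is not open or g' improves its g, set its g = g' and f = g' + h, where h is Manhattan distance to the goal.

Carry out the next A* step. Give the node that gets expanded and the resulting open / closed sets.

step 1: expand (2,1) (f=6, h=4) → closed; open now [(1,1) g=3 f=6, (2,0) g=3 f=8, (2,2) g=3 f=6, (3,0) g=2 f=8, (4,0) g=1 f=8, (4,2) g=1 f=6]

expanded=(2,1); open=[(1,1) g=3 f=6, (2,0) g=3 f=8, (2,2) g=3 f=6, (3,0) g=2 f=8, (4,0) g=1 f=8, (4,2) g=1 f=6]; closed=[(2,1), (3,1), (4,1)]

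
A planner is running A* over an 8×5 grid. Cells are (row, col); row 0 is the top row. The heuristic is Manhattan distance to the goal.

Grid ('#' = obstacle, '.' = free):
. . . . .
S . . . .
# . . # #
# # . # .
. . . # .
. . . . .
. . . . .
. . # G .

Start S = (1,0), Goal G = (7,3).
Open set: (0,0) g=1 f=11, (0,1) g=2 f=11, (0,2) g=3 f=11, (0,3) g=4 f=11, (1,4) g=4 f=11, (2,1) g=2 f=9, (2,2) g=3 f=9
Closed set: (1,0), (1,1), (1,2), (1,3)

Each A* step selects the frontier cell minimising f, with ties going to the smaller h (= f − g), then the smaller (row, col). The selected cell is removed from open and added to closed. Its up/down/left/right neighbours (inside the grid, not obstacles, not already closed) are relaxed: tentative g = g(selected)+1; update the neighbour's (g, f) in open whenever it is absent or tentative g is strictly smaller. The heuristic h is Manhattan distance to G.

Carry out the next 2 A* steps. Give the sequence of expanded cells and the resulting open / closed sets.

step 1: expand (2,2) (f=9, h=6) → closed; open now [(0,0) g=1 f=11, (0,1) g=2 f=11, (0,2) g=3 f=11, (0,3) g=4 f=11, (1,4) g=4 f=11, (2,1) g=2 f=9, (3,2) g=4 f=9]
step 2: expand (3,2) (f=9, h=5) → closed; open now [(0,0) g=1 f=11, (0,1) g=2 f=11, (0,2) g=3 f=11, (0,3) g=4 f=11, (1,4) g=4 f=11, (2,1) g=2 f=9, (4,2) g=5 f=9]

order=[(2,2) → (3,2)]; open=[(0,0) g=1 f=11, (0,1) g=2 f=11, (0,2) g=3 f=11, (0,3) g=4 f=11, (1,4) g=4 f=11, (2,1) g=2 f=9, (4,2) g=5 f=9]; closed=[(1,0), (1,1), (1,2), (1,3), (2,2), (3,2)]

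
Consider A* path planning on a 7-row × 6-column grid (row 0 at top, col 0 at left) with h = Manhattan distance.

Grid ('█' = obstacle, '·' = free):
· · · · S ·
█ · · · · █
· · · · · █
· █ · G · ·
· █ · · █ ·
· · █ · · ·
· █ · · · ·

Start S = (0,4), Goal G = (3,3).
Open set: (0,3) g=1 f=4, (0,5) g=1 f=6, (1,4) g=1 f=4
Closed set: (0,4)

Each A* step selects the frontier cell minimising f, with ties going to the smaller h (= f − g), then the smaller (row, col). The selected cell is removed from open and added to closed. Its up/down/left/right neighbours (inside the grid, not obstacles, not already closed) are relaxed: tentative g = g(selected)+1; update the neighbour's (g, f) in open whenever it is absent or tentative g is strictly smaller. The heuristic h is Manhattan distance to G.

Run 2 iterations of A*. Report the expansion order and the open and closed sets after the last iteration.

order=[(0,3) → (1,3)]; open=[(0,2) g=2 f=6, (0,5) g=1 f=6, (1,2) g=3 f=6, (1,4) g=1 f=4, (2,3) g=3 f=4]; closed=[(0,3), (0,4), (1,3)]

step 1: expand (0,3) (f=4, h=3) → closed; open now [(0,2) g=2 f=6, (0,5) g=1 f=6, (1,3) g=2 f=4, (1,4) g=1 f=4]
step 2: expand (1,3) (f=4, h=2) → closed; open now [(0,2) g=2 f=6, (0,5) g=1 f=6, (1,2) g=3 f=6, (1,4) g=1 f=4, (2,3) g=3 f=4]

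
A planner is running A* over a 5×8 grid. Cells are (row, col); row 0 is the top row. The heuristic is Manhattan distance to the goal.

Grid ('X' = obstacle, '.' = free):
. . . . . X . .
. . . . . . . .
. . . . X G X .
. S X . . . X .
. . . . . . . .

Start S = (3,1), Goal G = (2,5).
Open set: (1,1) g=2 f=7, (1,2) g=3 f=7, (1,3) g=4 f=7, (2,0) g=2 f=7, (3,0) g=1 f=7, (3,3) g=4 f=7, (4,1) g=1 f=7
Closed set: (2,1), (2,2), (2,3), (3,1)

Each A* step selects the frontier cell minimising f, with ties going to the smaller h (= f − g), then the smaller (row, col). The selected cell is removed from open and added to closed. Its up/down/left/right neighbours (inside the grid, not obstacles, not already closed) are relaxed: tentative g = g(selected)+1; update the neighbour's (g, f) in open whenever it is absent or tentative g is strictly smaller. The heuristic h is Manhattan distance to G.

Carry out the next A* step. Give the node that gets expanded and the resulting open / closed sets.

expanded=(1,3); open=[(0,3) g=5 f=9, (1,1) g=2 f=7, (1,2) g=3 f=7, (1,4) g=5 f=7, (2,0) g=2 f=7, (3,0) g=1 f=7, (3,3) g=4 f=7, (4,1) g=1 f=7]; closed=[(1,3), (2,1), (2,2), (2,3), (3,1)]

step 1: expand (1,3) (f=7, h=3) → closed; open now [(0,3) g=5 f=9, (1,1) g=2 f=7, (1,2) g=3 f=7, (1,4) g=5 f=7, (2,0) g=2 f=7, (3,0) g=1 f=7, (3,3) g=4 f=7, (4,1) g=1 f=7]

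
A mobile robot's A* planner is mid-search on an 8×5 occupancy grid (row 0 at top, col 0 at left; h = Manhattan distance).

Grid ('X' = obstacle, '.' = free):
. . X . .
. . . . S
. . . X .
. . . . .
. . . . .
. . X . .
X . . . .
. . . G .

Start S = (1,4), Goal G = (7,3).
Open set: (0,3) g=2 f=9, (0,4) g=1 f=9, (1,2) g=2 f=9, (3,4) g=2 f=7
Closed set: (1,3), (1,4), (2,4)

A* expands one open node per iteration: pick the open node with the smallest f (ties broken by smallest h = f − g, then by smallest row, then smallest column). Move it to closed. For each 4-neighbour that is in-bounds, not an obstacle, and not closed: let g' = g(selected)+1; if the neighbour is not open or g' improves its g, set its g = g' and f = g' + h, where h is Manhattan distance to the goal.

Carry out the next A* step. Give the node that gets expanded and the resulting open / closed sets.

step 1: expand (3,4) (f=7, h=5) → closed; open now [(0,3) g=2 f=9, (0,4) g=1 f=9, (1,2) g=2 f=9, (3,3) g=3 f=7, (4,4) g=3 f=7]

expanded=(3,4); open=[(0,3) g=2 f=9, (0,4) g=1 f=9, (1,2) g=2 f=9, (3,3) g=3 f=7, (4,4) g=3 f=7]; closed=[(1,3), (1,4), (2,4), (3,4)]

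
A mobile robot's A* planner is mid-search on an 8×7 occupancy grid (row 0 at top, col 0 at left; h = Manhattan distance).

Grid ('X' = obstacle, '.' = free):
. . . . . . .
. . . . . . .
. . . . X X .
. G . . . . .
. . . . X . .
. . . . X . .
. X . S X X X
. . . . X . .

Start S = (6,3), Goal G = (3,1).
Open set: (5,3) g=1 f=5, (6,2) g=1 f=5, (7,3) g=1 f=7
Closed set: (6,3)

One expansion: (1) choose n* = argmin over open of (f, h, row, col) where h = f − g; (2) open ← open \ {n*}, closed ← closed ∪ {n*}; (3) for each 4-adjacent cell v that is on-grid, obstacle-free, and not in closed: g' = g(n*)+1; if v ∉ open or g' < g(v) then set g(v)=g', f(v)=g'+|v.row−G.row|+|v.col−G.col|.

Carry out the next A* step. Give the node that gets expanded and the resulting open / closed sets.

step 1: expand (5,3) (f=5, h=4) → closed; open now [(4,3) g=2 f=5, (5,2) g=2 f=5, (6,2) g=1 f=5, (7,3) g=1 f=7]

expanded=(5,3); open=[(4,3) g=2 f=5, (5,2) g=2 f=5, (6,2) g=1 f=5, (7,3) g=1 f=7]; closed=[(5,3), (6,3)]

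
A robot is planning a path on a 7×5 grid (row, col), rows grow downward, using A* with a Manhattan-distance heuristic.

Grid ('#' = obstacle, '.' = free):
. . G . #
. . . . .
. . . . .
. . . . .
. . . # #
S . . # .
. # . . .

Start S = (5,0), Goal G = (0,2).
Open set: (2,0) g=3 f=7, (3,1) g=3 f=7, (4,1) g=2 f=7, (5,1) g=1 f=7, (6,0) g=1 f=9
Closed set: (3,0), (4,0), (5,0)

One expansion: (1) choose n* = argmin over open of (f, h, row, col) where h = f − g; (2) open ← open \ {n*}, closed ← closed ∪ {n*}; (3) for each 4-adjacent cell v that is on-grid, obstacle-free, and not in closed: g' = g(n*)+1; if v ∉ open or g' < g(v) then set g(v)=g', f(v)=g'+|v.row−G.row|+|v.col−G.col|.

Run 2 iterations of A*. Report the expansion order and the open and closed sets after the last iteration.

order=[(2,0) → (1,0)]; open=[(0,0) g=5 f=7, (1,1) g=5 f=7, (2,1) g=4 f=7, (3,1) g=3 f=7, (4,1) g=2 f=7, (5,1) g=1 f=7, (6,0) g=1 f=9]; closed=[(1,0), (2,0), (3,0), (4,0), (5,0)]

step 1: expand (2,0) (f=7, h=4) → closed; open now [(1,0) g=4 f=7, (2,1) g=4 f=7, (3,1) g=3 f=7, (4,1) g=2 f=7, (5,1) g=1 f=7, (6,0) g=1 f=9]
step 2: expand (1,0) (f=7, h=3) → closed; open now [(0,0) g=5 f=7, (1,1) g=5 f=7, (2,1) g=4 f=7, (3,1) g=3 f=7, (4,1) g=2 f=7, (5,1) g=1 f=7, (6,0) g=1 f=9]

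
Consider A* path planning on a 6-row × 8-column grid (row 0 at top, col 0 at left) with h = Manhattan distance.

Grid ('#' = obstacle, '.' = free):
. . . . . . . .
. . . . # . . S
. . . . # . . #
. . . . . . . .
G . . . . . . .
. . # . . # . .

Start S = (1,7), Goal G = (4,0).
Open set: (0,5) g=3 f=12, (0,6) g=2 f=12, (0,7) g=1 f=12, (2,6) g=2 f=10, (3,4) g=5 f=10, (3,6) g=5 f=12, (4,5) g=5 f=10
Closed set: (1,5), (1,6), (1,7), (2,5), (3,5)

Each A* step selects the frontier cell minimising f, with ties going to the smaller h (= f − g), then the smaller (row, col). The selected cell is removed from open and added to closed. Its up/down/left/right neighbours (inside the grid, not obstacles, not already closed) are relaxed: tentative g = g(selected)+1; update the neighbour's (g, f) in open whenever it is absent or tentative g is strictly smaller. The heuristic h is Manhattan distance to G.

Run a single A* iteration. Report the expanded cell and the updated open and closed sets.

expanded=(3,4); open=[(0,5) g=3 f=12, (0,6) g=2 f=12, (0,7) g=1 f=12, (2,6) g=2 f=10, (3,3) g=6 f=10, (3,6) g=5 f=12, (4,4) g=6 f=10, (4,5) g=5 f=10]; closed=[(1,5), (1,6), (1,7), (2,5), (3,4), (3,5)]

step 1: expand (3,4) (f=10, h=5) → closed; open now [(0,5) g=3 f=12, (0,6) g=2 f=12, (0,7) g=1 f=12, (2,6) g=2 f=10, (3,3) g=6 f=10, (3,6) g=5 f=12, (4,4) g=6 f=10, (4,5) g=5 f=10]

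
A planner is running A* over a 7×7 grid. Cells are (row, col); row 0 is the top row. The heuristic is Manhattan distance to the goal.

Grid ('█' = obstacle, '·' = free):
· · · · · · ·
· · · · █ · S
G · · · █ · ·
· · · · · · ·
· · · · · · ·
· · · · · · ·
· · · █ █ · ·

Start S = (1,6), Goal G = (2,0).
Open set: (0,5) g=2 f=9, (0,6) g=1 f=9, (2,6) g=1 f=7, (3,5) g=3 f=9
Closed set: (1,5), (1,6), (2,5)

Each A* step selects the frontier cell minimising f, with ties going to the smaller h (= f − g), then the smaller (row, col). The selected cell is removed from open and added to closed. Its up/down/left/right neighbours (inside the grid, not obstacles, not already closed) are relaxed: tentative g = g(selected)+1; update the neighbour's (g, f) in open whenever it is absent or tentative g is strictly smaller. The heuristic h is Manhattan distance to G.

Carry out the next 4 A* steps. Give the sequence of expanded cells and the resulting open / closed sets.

order=[(2,6) → (3,5) → (3,4) → (3,3)]; open=[(0,5) g=2 f=9, (0,6) g=1 f=9, (2,3) g=6 f=9, (3,2) g=6 f=9, (3,6) g=2 f=9, (4,3) g=6 f=11, (4,4) g=5 f=11, (4,5) g=4 f=11]; closed=[(1,5), (1,6), (2,5), (2,6), (3,3), (3,4), (3,5)]

step 1: expand (2,6) (f=7, h=6) → closed; open now [(0,5) g=2 f=9, (0,6) g=1 f=9, (3,5) g=3 f=9, (3,6) g=2 f=9]
step 2: expand (3,5) (f=9, h=6) → closed; open now [(0,5) g=2 f=9, (0,6) g=1 f=9, (3,4) g=4 f=9, (3,6) g=2 f=9, (4,5) g=4 f=11]
step 3: expand (3,4) (f=9, h=5) → closed; open now [(0,5) g=2 f=9, (0,6) g=1 f=9, (3,3) g=5 f=9, (3,6) g=2 f=9, (4,4) g=5 f=11, (4,5) g=4 f=11]
step 4: expand (3,3) (f=9, h=4) → closed; open now [(0,5) g=2 f=9, (0,6) g=1 f=9, (2,3) g=6 f=9, (3,2) g=6 f=9, (3,6) g=2 f=9, (4,3) g=6 f=11, (4,4) g=5 f=11, (4,5) g=4 f=11]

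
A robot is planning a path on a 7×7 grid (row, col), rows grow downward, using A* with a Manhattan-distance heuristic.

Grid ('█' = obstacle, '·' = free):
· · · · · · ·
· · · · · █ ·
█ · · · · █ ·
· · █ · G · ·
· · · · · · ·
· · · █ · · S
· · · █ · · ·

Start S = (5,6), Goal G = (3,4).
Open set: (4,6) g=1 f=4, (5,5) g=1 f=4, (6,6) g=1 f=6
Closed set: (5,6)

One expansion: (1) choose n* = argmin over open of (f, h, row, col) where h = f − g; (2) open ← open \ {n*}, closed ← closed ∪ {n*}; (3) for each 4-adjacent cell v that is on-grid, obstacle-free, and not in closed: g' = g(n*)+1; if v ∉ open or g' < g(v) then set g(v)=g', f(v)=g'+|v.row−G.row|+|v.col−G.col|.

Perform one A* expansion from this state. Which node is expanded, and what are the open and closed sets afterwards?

expanded=(4,6); open=[(3,6) g=2 f=4, (4,5) g=2 f=4, (5,5) g=1 f=4, (6,6) g=1 f=6]; closed=[(4,6), (5,6)]

step 1: expand (4,6) (f=4, h=3) → closed; open now [(3,6) g=2 f=4, (4,5) g=2 f=4, (5,5) g=1 f=4, (6,6) g=1 f=6]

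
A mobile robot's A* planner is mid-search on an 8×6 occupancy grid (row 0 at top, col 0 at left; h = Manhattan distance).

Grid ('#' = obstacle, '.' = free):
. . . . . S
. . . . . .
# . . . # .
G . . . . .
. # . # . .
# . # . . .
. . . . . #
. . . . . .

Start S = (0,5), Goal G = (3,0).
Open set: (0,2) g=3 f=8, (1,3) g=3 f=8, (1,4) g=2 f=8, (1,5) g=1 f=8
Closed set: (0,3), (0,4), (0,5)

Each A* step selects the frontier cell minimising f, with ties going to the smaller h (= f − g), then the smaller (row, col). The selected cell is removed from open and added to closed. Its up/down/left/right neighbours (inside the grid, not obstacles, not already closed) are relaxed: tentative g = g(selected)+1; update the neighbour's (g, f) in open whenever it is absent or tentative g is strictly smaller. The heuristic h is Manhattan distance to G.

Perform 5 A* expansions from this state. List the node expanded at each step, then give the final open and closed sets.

order=[(0,2) → (0,1) → (0,0) → (1,0) → (1,1)]; open=[(1,2) g=4 f=8, (1,3) g=3 f=8, (1,4) g=2 f=8, (1,5) g=1 f=8, (2,1) g=6 f=8]; closed=[(0,0), (0,1), (0,2), (0,3), (0,4), (0,5), (1,0), (1,1)]

step 1: expand (0,2) (f=8, h=5) → closed; open now [(0,1) g=4 f=8, (1,2) g=4 f=8, (1,3) g=3 f=8, (1,4) g=2 f=8, (1,5) g=1 f=8]
step 2: expand (0,1) (f=8, h=4) → closed; open now [(0,0) g=5 f=8, (1,1) g=5 f=8, (1,2) g=4 f=8, (1,3) g=3 f=8, (1,4) g=2 f=8, (1,5) g=1 f=8]
step 3: expand (0,0) (f=8, h=3) → closed; open now [(1,0) g=6 f=8, (1,1) g=5 f=8, (1,2) g=4 f=8, (1,3) g=3 f=8, (1,4) g=2 f=8, (1,5) g=1 f=8]
step 4: expand (1,0) (f=8, h=2) → closed; open now [(1,1) g=5 f=8, (1,2) g=4 f=8, (1,3) g=3 f=8, (1,4) g=2 f=8, (1,5) g=1 f=8]
step 5: expand (1,1) (f=8, h=3) → closed; open now [(1,2) g=4 f=8, (1,3) g=3 f=8, (1,4) g=2 f=8, (1,5) g=1 f=8, (2,1) g=6 f=8]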